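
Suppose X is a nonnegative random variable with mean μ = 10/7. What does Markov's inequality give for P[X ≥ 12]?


μ = E[X] = 10/7, a = 12.
Markov: P[X ≥ 12] ≤ μ/a = (10/7)/12 = 5/42.
Numerically: ≈ 0.119048.
(Since a = 12 > μ = 1.428571, the bound 5/42 is < 1 and informative.)

P[X ≥ 12] ≤ 5/42 ≈ 0.119048.


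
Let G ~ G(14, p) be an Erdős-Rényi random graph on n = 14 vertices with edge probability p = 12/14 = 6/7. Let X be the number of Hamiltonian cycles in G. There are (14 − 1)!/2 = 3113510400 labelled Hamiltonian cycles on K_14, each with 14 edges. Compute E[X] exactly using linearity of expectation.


K_14 has (14 − 1)!/2 = 3113510400 labelled Hamiltonian cycles.
For each such Hamiltonian cycle H, let X_H = 1 if all 14 edges of H are present in G. Then P[X_H = 1] = p^{14} = (6/7)^{14} = 78364164096/678223072849.
By linearity: E[X] = Σ_H E[X_H] = 3113510400 · p^{14} = 3113510400 · 78364164096/678223072849 = 34855377128600371200/96889010407.
Numerically: E[X] ≈ 3.6e+08.

E[X] = 3113510400 · (6/7)^{14} = 34855377128600371200/96889010407 ≈ 3.6e+08.


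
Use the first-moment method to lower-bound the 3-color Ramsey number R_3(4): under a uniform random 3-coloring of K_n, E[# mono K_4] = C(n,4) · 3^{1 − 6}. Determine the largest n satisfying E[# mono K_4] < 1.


We need C(n, 4) · 3^{1 − 6} < 1, i.e. C(n, 4) < 3^{6 − 1} = 243.
Check values of n near the boundary:
  n = 5: C(5, 4) = 5; 5 < 243? YES
  n = 6: C(6, 4) = 15; 15 < 243? YES
  n = 7: C(7, 4) = 35; 35 < 243? YES
  n = 8: C(8, 4) = 70; 70 < 243? YES
  n = 9: C(9, 4) = 126; 126 < 243? YES
  n = 10: C(10, 4) = 210; 210 < 243? YES
  n = 11: C(11, 4) = 330; 330 < 243? NO
The largest n with C(n, 4) < 243 is n = 10 (where E[X] = 70/81 ≈ 0.864198). Hence R_3(4) > 10, i.e. R_3(4) ≥ 11.

Largest n = 10; hence R_3(4) > 10.


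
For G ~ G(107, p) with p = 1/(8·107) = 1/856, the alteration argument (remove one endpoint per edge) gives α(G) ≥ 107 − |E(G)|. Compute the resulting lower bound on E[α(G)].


E[|E(G)|] = C(107, 2)·p = 5671 · (1/856) = 53/8.
E[α(G)] ≥ n − E[|E(G)|] = 107 − 53/8 = 803/8.
Numerically: ≈ 100.375.
(This is only a lower bound; the true E[α(G)] may be larger.)

E[α(G)] ≥ 803/8 ≈ 100.375.


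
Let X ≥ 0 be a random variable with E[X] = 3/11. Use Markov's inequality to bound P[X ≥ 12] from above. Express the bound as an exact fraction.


μ = E[X] = 3/11, a = 12.
Markov: P[X ≥ 12] ≤ μ/a = (3/11)/12 = 1/44.
Numerically: ≈ 0.02273.
(Since a = 12 > μ = 0.27273, the bound 1/44 is < 1 and informative.)

P[X ≥ 12] ≤ 1/44 ≈ 0.02273.


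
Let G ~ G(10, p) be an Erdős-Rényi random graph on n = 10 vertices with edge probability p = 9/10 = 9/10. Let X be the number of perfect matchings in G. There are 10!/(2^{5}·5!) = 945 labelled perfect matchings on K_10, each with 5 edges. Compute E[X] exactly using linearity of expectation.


K_10 has 10!/(2^{5}·5!) = 945 labelled perfect matchings.
For each such perfect matching H, let X_H = 1 if all 5 edges of H are present in G. Then P[X_H = 1] = p^{5} = (9/10)^{5} = 59049/100000.
By linearity of expectation: E[X] = Σ_H E[X_H] = 945 · p^{5} = 945 · 59049/100000 = 11160261/20000.
Numerically: E[X] ≈ 558.

E[X] = 945 · (9/10)^{5} = 11160261/20000 ≈ 558.


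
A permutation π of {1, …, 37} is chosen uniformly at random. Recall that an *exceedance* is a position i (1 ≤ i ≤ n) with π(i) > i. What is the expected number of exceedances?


Write X = Σ_{i=1}^{37} X_i, where X_i = 1_{π(i) > i}.
For each fixed i, π(i) is uniform over {1, …, 37} (marginal of a uniform permutation), so P[π(i) > i] = (n − i)/n. Summing: Σ_{i=1}^{37} (n − i)/n = (0 + 1 + … + 36)/37 = 37(37 − 1)/(2·37) = (37 − 1)/2.
Hence E[X] = Σ_{i=1}^{37} (37 − i)/37 = 18 ≈ 18.000000.

E[X] = 18 = 18.000000.


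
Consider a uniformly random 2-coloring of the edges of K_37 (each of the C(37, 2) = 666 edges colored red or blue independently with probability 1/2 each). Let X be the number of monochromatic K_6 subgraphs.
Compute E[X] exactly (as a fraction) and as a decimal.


Let X = Σ_S X_S over the C(37, 6) = 2324784 subsets S of size 6, where X_S = 1 if the K_6 on S is monochromatic.
For a fixed S, the K_6 on S has C(6, 2) = 15 edges. P[all 15 edges red] = (1/2)^15, and likewise for blue, so P[monochromatic] = 2·(1/2)^15 = 2^{1 − 15} = 1/16384.
By linearity: E[X] = C(37, 6) · 2^{1 − 15} = 2324784 · 1/16384 = 145299/1024.
Numerically: E[X] ≈ 141.8936.

E[X] = C(37,6)·2^(1−C(6,2)) = 145299/1024 ≈ 141.8936.


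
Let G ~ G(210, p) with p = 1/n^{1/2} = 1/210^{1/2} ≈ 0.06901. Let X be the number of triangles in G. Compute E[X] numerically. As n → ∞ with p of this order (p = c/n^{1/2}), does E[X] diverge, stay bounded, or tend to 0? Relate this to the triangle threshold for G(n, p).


Number of potential triangles: C(210, 3) = 1521520.
Each occurs with probability p³ ≈ (0.06901)³ ≈ 3.286026e-04.
By linearity: E[X] = C(210, 3)·p³ ≈ 1521520 · 3.286026e-04 ≈ 499.9755.
Since α = 1/2 < 1, p = c/n^{1/2} ≫ 1/n is above the triangle threshold p ~ 1/n. Asymptotically E[X] ~ (c³/6)·n^{3(1−α)} = (1³/6)·n^{1.5} → ∞; triangles are abundant w.h.p.

E[X] ≈ 499.9755; in regime p = Θ(1/n^{1/2}) E[X] diverges (above the triangle threshold p ~ 1/n).


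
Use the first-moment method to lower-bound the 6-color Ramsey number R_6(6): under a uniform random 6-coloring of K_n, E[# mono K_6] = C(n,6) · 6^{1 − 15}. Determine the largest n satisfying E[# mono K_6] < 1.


We need C(n, 6) · 6^{1 − 15} < 1, i.e. C(n, 6) < 6^{15 − 1} = 78364164096.
Check values of n near the boundary:
  n = 195: C(195, 6) = 70656049360; 70656049360 < 78364164096? YES
  n = 196: C(196, 6) = 72887293024; 72887293024 < 78364164096? YES
  n = 197: C(197, 6) = 75176946208; 75176946208 < 78364164096? YES
  n = 198: C(198, 6) = 77526225777; 77526225777 < 78364164096? YES
  n = 199: C(199, 6) = 79936367511; 79936367511 < 78364164096? NO
The largest n with C(n, 6) < 78364164096 is n = 198 (where E[X] = 25842075259/26121388032 ≈ 0.989307). Hence R_6(6) > 198, i.e. R_6(6) ≥ 199.

Largest n = 198; hence R_6(6) > 198.


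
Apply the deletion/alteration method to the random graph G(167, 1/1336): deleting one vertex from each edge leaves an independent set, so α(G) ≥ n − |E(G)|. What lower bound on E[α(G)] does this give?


E[|E(G)|] = C(167, 2)·p = 13861 · (1/1336) = 83/8.
E[α(G)] ≥ n − E[|E(G)|] = 167 − 83/8 = 1253/8.
Numerically: ≈ 156.6250.
(This is only a lower bound; the true E[α(G)] may be larger.)

E[α(G)] ≥ 1253/8 ≈ 156.6250.


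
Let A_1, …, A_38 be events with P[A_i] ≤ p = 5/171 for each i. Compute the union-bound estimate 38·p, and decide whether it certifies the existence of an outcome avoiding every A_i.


Union bound: P[∪_{i=1}^{38} A_i] ≤ Σ_i P[A_i] ≤ 38·p = 38·(5/171) = 10/9.
Numerically: 10/9 ≈ 1.1111111.
Is 10/9 < 1? NO.
Since the bound 10/9 is ≥ 1, the union bound is uninformative here; it does NOT by itself certify existence.

38·p = 10/9 ≈ 1.1111111; existence NOT certified by the union bound.


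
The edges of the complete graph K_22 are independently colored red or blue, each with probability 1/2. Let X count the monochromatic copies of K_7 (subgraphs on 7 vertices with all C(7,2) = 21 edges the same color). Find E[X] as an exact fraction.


Let X = Σ_S X_S over the C(22, 7) = 170544 subsets S of size 7, where X_S = 1 if the K_7 on S is monochromatic.
For a fixed S, the K_7 on S has C(7, 2) = 21 edges. P[all 21 edges red] = (1/2)^21, and likewise for blue, so P[monochromatic] = 2·(1/2)^21 = 2^{1 − 21} = 1/1048576.
By linearity: E[X] = C(22, 7) · 2^{1 − 21} = 170544 · 1/1048576 = 10659/65536.
Numerically: E[X] ≈ 0.1626.

E[X] = C(22,7)·2^(1−C(7,2)) = 10659/65536 ≈ 0.1626.


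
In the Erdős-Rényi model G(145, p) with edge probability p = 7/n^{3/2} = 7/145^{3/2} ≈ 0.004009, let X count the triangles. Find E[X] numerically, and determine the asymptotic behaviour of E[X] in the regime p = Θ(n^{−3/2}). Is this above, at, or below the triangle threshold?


Number of potential triangles: C(145, 3) = 497640.
Each occurs with probability p³ ≈ (0.004009)³ ≈ 6.443742e-08.
By linearity: E[X] = C(145, 3)·p³ ≈ 497640 · 6.443742e-08 ≈ 0.0321.
Since α = 3/2 > 1, p = c/n^{3/2} = o(1/n) is below the triangle threshold p ~ 1/n. Asymptotically E[X] ~ (c³/6)·n^{3(1−α)} = (7³/6)·n^{-1.5} → 0, so by Markov's inequality G has no triangles w.h.p.

E[X] ≈ 0.0321; in regime p = Θ(1/n^{3/2}) E[X] tends to 0 (below the triangle threshold p ~ 1/n).


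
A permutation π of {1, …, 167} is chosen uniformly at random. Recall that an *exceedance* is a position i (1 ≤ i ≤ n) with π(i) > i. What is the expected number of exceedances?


Write X = Σ_{i=1}^{167} X_i, where X_i = 1_{π(i) > i}.
For each fixed i, π(i) is uniform over {1, …, 167} (marginal of a uniform permutation), so P[π(i) > i] = (n − i)/n. Summing: Σ_{i=1}^{167} (n − i)/n = (0 + 1 + … + 166)/167 = 167(167 − 1)/(2·167) = (167 − 1)/2.
Hence E[X] = Σ_{i=1}^{167} (167 − i)/167 = 83 ≈ 83.000.

E[X] = 83 = 83.000.


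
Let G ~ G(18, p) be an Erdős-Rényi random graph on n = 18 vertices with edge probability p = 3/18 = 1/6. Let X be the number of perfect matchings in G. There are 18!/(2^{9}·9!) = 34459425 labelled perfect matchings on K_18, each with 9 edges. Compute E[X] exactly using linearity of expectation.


K_18 has 18!/(2^{9}·9!) = 34459425 labelled perfect matchings.
For each such perfect matching H, let X_H = 1 if all 9 edges of H are present in G. Then P[X_H = 1] = p^{9} = (1/6)^{9} = 1/10077696.
By linearity: E[X] = Σ_H E[X_H] = 34459425 · p^{9} = 34459425 · 1/10077696 = 425425/124416.
Numerically: E[X] ≈ 3.4194.

E[X] = 34459425 · (1/6)^{9} = 425425/124416 ≈ 3.4194.


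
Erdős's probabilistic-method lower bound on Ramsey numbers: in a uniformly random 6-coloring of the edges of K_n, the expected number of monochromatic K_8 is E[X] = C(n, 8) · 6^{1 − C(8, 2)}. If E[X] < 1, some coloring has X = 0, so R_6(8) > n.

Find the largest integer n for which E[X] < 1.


We need C(n, 8) · 6^{1 − 28} < 1, i.e. C(n, 8) < 6^{28 − 1} = 1023490369077469249536.
Check values of n near the boundary:
  n = 1594: C(1594, 8) = 1015652773590544255167; 1015652773590544255167 < 1023490369077469249536? YES
  n = 1595: C(1595, 8) = 1020772636343363633895; 1020772636343363633895 < 1023490369077469249536? YES
  n = 1596: C(1596, 8) = 1025915067760710553965; 1025915067760710553965 < 1023490369077469249536? NO
  n = 1597: C(1597, 8) = 1031080153060953275445; 1031080153060953275445 < 1023490369077469249536? NO
The largest n with C(n, 8) < 1023490369077469249536 is n = 1595 (where E[X] = 113419181815929292655/113721152119718805504 ≈ 0.9973). Hence R_6(8) > 1595, i.e. R_6(8) ≥ 1596.

Largest n = 1595; hence R_6(8) > 1595.


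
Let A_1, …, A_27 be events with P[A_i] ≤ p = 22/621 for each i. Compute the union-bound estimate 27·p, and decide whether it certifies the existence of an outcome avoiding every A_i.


Union bound: P[∪_{i=1}^{27} A_i] ≤ Σ_i P[A_i] ≤ 27·p = 27·(22/621) = 22/23.
Numerically: 22/23 ≈ 0.957.
Is 22/23 < 1? YES.
Since P[∪ A_i] ≤ 22/23 < 1, the complement has P[∩ A_i^c] ≥ 1 − 22/23 = 1/23 > 0, so some outcome avoids every A_i.

27·p = 22/23 ≈ 0.957; existence CERTIFIED by the union bound.


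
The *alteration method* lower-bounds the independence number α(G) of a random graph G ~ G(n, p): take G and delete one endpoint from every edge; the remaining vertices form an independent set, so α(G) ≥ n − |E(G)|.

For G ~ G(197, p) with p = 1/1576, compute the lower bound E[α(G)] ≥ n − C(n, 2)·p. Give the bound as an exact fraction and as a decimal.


E[|E(G)|] = C(197, 2)·p = 19306 · (1/1576) = 49/4.
E[α(G)] ≥ n − E[|E(G)|] = 197 − 49/4 = 739/4.
Numerically: ≈ 184.750000.
(This is only a lower bound; the true E[α(G)] may be larger.)

E[α(G)] ≥ 739/4 ≈ 184.750000.


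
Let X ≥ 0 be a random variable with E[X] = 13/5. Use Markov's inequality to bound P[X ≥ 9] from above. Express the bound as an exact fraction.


μ = E[X] = 13/5, a = 9.
Markov: P[X ≥ 9] ≤ μ/a = (13/5)/9 = 13/45.
Numerically: ≈ 0.289.
(Since a = 9 > μ = 2.600, the bound 13/45 is < 1 and informative.)

P[X ≥ 9] ≤ 13/45 ≈ 0.289.


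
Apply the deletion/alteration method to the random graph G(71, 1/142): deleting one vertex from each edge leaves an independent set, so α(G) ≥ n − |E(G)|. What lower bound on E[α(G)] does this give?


E[|E(G)|] = C(71, 2)·p = 2485 · (1/142) = 35/2.
E[α(G)] ≥ n − E[|E(G)|] = 71 − 35/2 = 107/2.
Numerically: ≈ 53.50000.
(This is only a lower bound; the true E[α(G)] may be larger.)

E[α(G)] ≥ 107/2 ≈ 53.50000.


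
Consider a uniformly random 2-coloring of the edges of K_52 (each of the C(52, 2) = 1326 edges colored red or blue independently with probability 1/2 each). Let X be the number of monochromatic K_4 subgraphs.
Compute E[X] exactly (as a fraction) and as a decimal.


Let X = Σ_S X_S over the C(52, 4) = 270725 subsets S of size 4, where X_S = 1 if the K_4 on S is monochromatic.
For a fixed S, the K_4 on S has C(4, 2) = 6 edges. P[all 6 edges red] = (1/2)^6, and likewise for blue, so P[monochromatic] = 2·(1/2)^6 = 2^{1 − 6} = 1/32.
By linearity of expectation: E[X] = C(52, 4) · 2^{1 − 6} = 270725 · 1/32 = 270725/32.
Numerically: E[X] ≈ 8460.15625.

E[X] = C(52,4)·2^(1−C(4,2)) = 270725/32 ≈ 8460.15625.


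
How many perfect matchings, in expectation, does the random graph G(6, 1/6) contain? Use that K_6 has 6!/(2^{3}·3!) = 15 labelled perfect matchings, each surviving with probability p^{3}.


K_6 has 6!/(2^{3}·3!) = 15 labelled perfect matchings.
For each such perfect matching H, let X_H = 1 if all 3 edges of H are present in G. Then P[X_H = 1] = p^{3} = (1/6)^{3} = 1/216.
By linearity: E[X] = Σ_H E[X_H] = 15 · p^{3} = 15 · 1/216 = 5/72.
Numerically: E[X] ≈ 0.06944.

E[X] = 15 · (1/6)^{3} = 5/72 ≈ 0.06944.


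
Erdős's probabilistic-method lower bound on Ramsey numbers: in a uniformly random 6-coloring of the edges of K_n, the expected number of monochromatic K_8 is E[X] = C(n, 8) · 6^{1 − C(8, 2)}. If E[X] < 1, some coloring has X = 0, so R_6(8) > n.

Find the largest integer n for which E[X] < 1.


We need C(n, 8) · 6^{1 − 28} < 1, i.e. C(n, 8) < 6^{28 − 1} = 1023490369077469249536.
Check values of n near the boundary:
  n = 1594: C(1594, 8) = 1015652773590544255167; 1015652773590544255167 < 1023490369077469249536? YES
  n = 1595: C(1595, 8) = 1020772636343363633895; 1020772636343363633895 < 1023490369077469249536? YES
  n = 1596: C(1596, 8) = 1025915067760710553965; 1025915067760710553965 < 1023490369077469249536? NO
The largest n with C(n, 8) < 1023490369077469249536 is n = 1595 (where E[X] = 113419181815929292655/113721152119718805504 ≈ 0.9973). Hence R_6(8) > 1595, i.e. R_6(8) ≥ 1596.

Largest n = 1595; hence R_6(8) > 1595.


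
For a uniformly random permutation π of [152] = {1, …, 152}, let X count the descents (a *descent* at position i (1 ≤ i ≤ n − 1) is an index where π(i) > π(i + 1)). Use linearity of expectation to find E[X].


Write X = Σ X_I over i = 1, …, 151, with X_I the indicator of one descent.
There are 151 indicators.
For each fixed i, the pair (π(i), π(i+1)) is a uniformly random ordered pair of distinct values from {1, …, 152}; by symmetry P[π(i) > π(i+1)] = 1/2.
By linearity: E[X] = 151 · (1/2) = (152 − 1) · (1/2) = 151/2 ≈ 75.50000.

E[X] = 151/2 = 75.50000.


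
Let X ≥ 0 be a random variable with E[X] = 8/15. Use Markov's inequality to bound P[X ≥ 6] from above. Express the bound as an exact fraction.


μ = E[X] = 8/15, a = 6.
Markov: P[X ≥ 6] ≤ μ/a = (8/15)/6 = 4/45.
Numerically: ≈ 0.089.
(Since a = 6 > μ = 0.533, the bound 4/45 is < 1 and informative.)

P[X ≥ 6] ≤ 4/45 ≈ 0.089.


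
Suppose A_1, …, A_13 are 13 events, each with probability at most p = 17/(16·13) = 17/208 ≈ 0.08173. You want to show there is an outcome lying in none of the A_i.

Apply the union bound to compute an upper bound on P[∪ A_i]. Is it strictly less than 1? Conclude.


Union bound: P[∪_{i=1}^{13} A_i] ≤ Σ_i P[A_i] ≤ 13·p = 13·(17/208) = 17/16.
Numerically: 17/16 ≈ 1.06250.
Is 17/16 < 1? NO.
Since the bound 17/16 is ≥ 1, the union bound is uninformative here; it does NOT by itself certify existence.

13·p = 17/16 ≈ 1.06250; existence NOT certified by the union bound.


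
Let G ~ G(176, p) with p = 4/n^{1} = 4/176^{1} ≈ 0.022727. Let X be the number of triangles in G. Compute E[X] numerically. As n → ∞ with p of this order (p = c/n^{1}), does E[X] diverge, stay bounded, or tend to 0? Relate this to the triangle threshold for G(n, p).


Number of potential triangles: C(176, 3) = 893200.
Each occurs with probability p³ ≈ (0.022727)³ ≈ 1.1739294e-05.
By linearity: E[X] = C(176, 3)·p³ ≈ 893200 · 1.1739294e-05 ≈ 10.48554.
Here α = 1, so p = 4/n is exactly at the triangle threshold p ~ 1/n. Asymptotically E[X] → c³/6 = 4³/6 = 32/3 ≈ 10.66667, a bounded constant. In this regime the triangle count is asymptotically Poisson(c³/6).

E[X] ≈ 10.48554; in regime p = Θ(1/n^{1}) E[X] stays bounded (at the triangle threshold p ~ 1/n).


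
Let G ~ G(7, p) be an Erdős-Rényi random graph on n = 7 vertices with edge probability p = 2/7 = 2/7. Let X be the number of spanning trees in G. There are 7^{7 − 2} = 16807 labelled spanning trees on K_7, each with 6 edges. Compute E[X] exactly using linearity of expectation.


K_7 has 7^{7 − 2} = 16807 labelled spanning trees.
For each such spanning tree H, let X_H = 1 if all 6 edges of H are present in G. Then P[X_H = 1] = p^{6} = (2/7)^{6} = 64/117649.
By linearity of expectation: E[X] = Σ_H E[X_H] = 16807 · p^{6} = 16807 · 64/117649 = 64/7.
Numerically: E[X] ≈ 9.1429.

E[X] = 16807 · (2/7)^{6} = 64/7 ≈ 9.1429.


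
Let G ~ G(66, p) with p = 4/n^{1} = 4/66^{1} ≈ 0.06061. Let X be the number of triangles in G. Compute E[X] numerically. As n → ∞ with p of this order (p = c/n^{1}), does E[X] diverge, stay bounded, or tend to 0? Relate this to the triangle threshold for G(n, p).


Number of potential triangles: C(66, 3) = 45760.
Each occurs with probability p³ ≈ (0.06061)³ ≈ 2.226118e-04.
By linearity: E[X] = C(66, 3)·p³ ≈ 45760 · 2.226118e-04 ≈ 10.1867.
Here α = 1, so p = 4/n is exactly at the triangle threshold p ~ 1/n. Asymptotically E[X] → c³/6 = 4³/6 = 32/3 ≈ 10.6667, a bounded constant. In this regime the triangle count is asymptotically Poisson(c³/6).

E[X] ≈ 10.1867; in regime p = Θ(1/n^{1}) E[X] stays bounded (at the triangle threshold p ~ 1/n).


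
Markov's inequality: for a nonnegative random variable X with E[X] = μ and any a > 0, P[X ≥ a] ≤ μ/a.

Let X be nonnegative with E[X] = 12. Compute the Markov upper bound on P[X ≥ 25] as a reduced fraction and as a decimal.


μ = E[X] = 12, a = 25.
Markov: P[X ≥ 25] ≤ μ/a = (12)/25 = 12/25.
Numerically: ≈ 0.480.
(Since a = 25 > μ = 12.000, the bound 12/25 is < 1 and informative.)

P[X ≥ 25] ≤ 12/25 ≈ 0.480.


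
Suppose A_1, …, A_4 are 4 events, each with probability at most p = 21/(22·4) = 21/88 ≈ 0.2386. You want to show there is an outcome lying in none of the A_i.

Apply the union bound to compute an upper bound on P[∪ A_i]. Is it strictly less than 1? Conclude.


Union bound: P[∪_{i=1}^{4} A_i] ≤ Σ_i P[A_i] ≤ 4·p = 4·(21/88) = 21/22.
Numerically: 21/22 ≈ 0.9545.
Is 21/22 < 1? YES.
Since P[∪ A_i] ≤ 21/22 < 1, the complement has P[∩ A_i^c] ≥ 1 − 21/22 = 1/22 > 0, so some outcome avoids every A_i.

4·p = 21/22 ≈ 0.9545; existence CERTIFIED by the union bound.


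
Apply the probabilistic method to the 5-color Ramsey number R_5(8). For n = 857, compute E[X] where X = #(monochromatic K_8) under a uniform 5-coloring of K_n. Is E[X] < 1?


E[X] = C(857, 8) · 5^{1 − 28} = 6983854138365964575 · 5^{−27} = 6983854138365964575/7450580596923828125.
As a reduced fraction: E[X] = 279354165534638583/298023223876953125 ≈ 0.93736.
Is E[X] < 1? YES.
Since E[X] < 1, there exists a 5-coloring of K_{857} with no monochromatic K_8; hence R_5(8) > 857.

E[X] = 279354165534638583/298023223876953125 ≈ 0.93736; E[X] < 1, so R_5(8) > 857.


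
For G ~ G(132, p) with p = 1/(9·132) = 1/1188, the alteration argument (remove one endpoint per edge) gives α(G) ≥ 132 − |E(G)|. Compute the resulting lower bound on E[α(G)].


E[|E(G)|] = C(132, 2)·p = 8646 · (1/1188) = 131/18.
E[α(G)] ≥ n − E[|E(G)|] = 132 − 131/18 = 2245/18.
Numerically: ≈ 124.722.
(This is only a lower bound; the true E[α(G)] may be larger.)

E[α(G)] ≥ 2245/18 ≈ 124.722.


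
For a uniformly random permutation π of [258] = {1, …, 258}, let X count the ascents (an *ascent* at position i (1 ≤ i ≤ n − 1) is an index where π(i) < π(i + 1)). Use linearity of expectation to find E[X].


Write X = Σ X_I over i = 1, …, 257, with X_I the indicator of one ascent.
There are 257 indicators.
For each fixed i, the pair (π(i), π(i+1)) is a uniformly random ordered pair of distinct values from {1, …, 258}; by symmetry P[π(i) < π(i+1)] = 1/2.
By linearity: E[X] = 257 · (1/2) = (258 − 1) · (1/2) = 257/2 ≈ 128.5000.

E[X] = 257/2 = 128.5000.


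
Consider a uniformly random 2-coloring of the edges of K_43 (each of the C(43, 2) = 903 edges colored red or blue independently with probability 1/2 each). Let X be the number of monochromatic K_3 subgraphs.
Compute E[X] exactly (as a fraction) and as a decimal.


Let X = Σ_S X_S over the C(43, 3) = 12341 subsets S of size 3, where X_S = 1 if the K_3 on S is monochromatic.
For a fixed S, the K_3 on S has C(3, 2) = 3 edges. P[all 3 edges red] = (1/2)^3, and likewise for blue, so P[monochromatic] = 2·(1/2)^3 = 2^{1 − 3} = 1/4.
By linearity: E[X] = C(43, 3) · 2^{1 − 3} = 12341 · 1/4 = 12341/4.
Numerically: E[X] ≈ 3085.25000.

E[X] = C(43,3)·2^(1−C(3,2)) = 12341/4 ≈ 3085.25000.


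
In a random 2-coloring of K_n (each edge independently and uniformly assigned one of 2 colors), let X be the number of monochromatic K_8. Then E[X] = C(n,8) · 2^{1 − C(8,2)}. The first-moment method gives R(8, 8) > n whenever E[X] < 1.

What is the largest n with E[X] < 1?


We need C(n, 8) · 2^{1 − 28} < 1, i.e. C(n, 8) < 2^{28 − 1} = 134217728.
Check values of n near the boundary:
  n = 36: C(36, 8) = 30260340; 30260340 < 134217728? YES
  n = 37: C(37, 8) = 38608020; 38608020 < 134217728? YES
  n = 38: C(38, 8) = 48903492; 48903492 < 134217728? YES
  n = 39: C(39, 8) = 61523748; 61523748 < 134217728? YES
  n = 40: C(40, 8) = 76904685; 76904685 < 134217728? YES
  n = 41: C(41, 8) = 95548245; 95548245 < 134217728? YES
  n = 42: C(42, 8) = 118030185; 118030185 < 134217728? YES
  n = 43: C(43, 8) = 145008513; 145008513 < 134217728? NO
The largest n with C(n, 8) < 134217728 is n = 42 (where E[X] = 118030185/134217728 ≈ 0.87939). Hence R(8, 8) > 42, i.e. R(8, 8) ≥ 43.

Largest n = 42; hence R(8, 8) > 42.


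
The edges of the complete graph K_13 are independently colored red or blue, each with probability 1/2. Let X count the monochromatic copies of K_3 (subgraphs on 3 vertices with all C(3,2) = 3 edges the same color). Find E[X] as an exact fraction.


Let X = Σ_S X_S over the C(13, 3) = 286 subsets S of size 3, where X_S = 1 if the K_3 on S is monochromatic.
For a fixed S, the K_3 on S has C(3, 2) = 3 edges. P[all 3 edges red] = (1/2)^3, and likewise for blue, so P[monochromatic] = 2·(1/2)^3 = 2^{1 − 3} = 1/4.
By linearity of expectation: E[X] = C(13, 3) · 2^{1 − 3} = 286 · 1/4 = 143/2.
Numerically: E[X] ≈ 71.5000.

E[X] = C(13,3)·2^(1−C(3,2)) = 143/2 ≈ 71.5000.


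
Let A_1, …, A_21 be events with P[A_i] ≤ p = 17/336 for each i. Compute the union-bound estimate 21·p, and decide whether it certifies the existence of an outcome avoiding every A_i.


Union bound: P[∪_{i=1}^{21} A_i] ≤ Σ_i P[A_i] ≤ 21·p = 21·(17/336) = 17/16.
Numerically: 17/16 ≈ 1.06250.
Is 17/16 < 1? NO.
Since the bound 17/16 is ≥ 1, the union bound is uninformative here; it does NOT by itself certify existence.

21·p = 17/16 ≈ 1.06250; existence NOT certified by the union bound.


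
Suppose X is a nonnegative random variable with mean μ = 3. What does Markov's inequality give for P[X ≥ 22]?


μ = E[X] = 3, a = 22.
Markov: P[X ≥ 22] ≤ μ/a = (3)/22 = 3/22.
Numerically: ≈ 0.136.
(Since a = 22 > μ = 3.000, the bound 3/22 is < 1 and informative.)

P[X ≥ 22] ≤ 3/22 ≈ 0.136.


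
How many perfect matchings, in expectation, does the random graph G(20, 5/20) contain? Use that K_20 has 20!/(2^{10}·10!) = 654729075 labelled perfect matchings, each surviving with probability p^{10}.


K_20 has 20!/(2^{10}·10!) = 654729075 labelled perfect matchings.
For each such perfect matching H, let X_H = 1 if all 10 edges of H are present in G. Then P[X_H = 1] = p^{10} = (1/4)^{10} = 1/1048576.
Summing the indicators: E[X] = Σ_H E[X_H] = 654729075 · p^{10} = 654729075 · 1/1048576 = 654729075/1048576.
Numerically: E[X] ≈ 624.4.

E[X] = 654729075 · (1/4)^{10} = 654729075/1048576 ≈ 624.4.


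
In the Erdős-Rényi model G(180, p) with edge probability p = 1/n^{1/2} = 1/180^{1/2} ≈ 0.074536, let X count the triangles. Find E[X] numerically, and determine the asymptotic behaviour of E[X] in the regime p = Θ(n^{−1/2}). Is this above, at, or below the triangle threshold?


Number of potential triangles: C(180, 3) = 955860.
Each occurs with probability p³ ≈ (0.074536)³ ≈ 4.1408666e-04.
By linearity: E[X] = C(180, 3)·p³ ≈ 955860 · 4.1408666e-04 ≈ 395.80888.
Since α = 1/2 < 1, p = c/n^{1/2} ≫ 1/n is above the triangle threshold p ~ 1/n. Asymptotically E[X] ~ (c³/6)·n^{3(1−α)} = (1³/6)·n^{1.5} → ∞; triangles are abundant w.h.p.

E[X] ≈ 395.80888; in regime p = Θ(1/n^{1/2}) E[X] diverges (above the triangle threshold p ~ 1/n).


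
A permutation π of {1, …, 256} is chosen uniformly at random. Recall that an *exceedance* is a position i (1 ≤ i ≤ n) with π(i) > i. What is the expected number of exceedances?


Write X = Σ_{i=1}^{256} X_i, where X_i = 1_{π(i) > i}.
For each fixed i, π(i) is uniform over {1, …, 256} (marginal of a uniform permutation), so P[π(i) > i] = (n − i)/n. Summing: Σ_{i=1}^{256} (n − i)/n = (0 + 1 + … + 255)/256 = 256(256 − 1)/(2·256) = (256 − 1)/2.
Hence E[X] = Σ_{i=1}^{256} (256 − i)/256 = 255/2 ≈ 127.5000.

E[X] = 255/2 = 127.5000.


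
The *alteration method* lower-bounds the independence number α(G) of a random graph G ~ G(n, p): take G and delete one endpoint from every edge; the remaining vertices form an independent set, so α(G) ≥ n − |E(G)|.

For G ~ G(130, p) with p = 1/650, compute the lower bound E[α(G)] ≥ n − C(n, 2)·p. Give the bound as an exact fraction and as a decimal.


E[|E(G)|] = C(130, 2)·p = 8385 · (1/650) = 129/10.
E[α(G)] ≥ n − E[|E(G)|] = 130 − 129/10 = 1171/10.
Numerically: ≈ 117.100000.
(This is only a lower bound; the true E[α(G)] may be larger.)

E[α(G)] ≥ 1171/10 ≈ 117.100000.


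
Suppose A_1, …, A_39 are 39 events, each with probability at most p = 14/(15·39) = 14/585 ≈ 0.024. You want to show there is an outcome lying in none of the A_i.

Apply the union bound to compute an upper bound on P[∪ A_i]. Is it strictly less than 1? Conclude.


Union bound: P[∪_{i=1}^{39} A_i] ≤ Σ_i P[A_i] ≤ 39·p = 39·(14/585) = 14/15.
Numerically: 14/15 ≈ 0.933.
Is 14/15 < 1? YES.
Since P[∪ A_i] ≤ 14/15 < 1, the complement has P[∩ A_i^c] ≥ 1 − 14/15 = 1/15 > 0, so some outcome avoids every A_i.

39·p = 14/15 ≈ 0.933; existence CERTIFIED by the union bound.


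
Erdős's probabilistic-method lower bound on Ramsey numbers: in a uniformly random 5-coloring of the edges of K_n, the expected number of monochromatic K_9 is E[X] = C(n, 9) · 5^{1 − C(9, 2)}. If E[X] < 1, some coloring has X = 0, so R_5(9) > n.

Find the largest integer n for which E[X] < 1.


We need C(n, 9) · 5^{1 − 36} < 1, i.e. C(n, 9) < 5^{36 − 1} = 2910383045673370361328125.
Check values of n near the boundary:
  n = 2166: C(2166, 9) = 2844037944203015677277940; 2844037944203015677277940 < 2910383045673370361328125? YES
  n = 2167: C(2167, 9) = 2855899084841489792706810; 2855899084841489792706810 < 2910383045673370361328125? YES
  n = 2168: C(2168, 9) = 2867804175977929537095120; 2867804175977929537095120 < 2910383045673370361328125? YES
  n = 2169: C(2169, 9) = 2879753360044504243499683; 2879753360044504243499683 < 2910383045673370361328125? YES
  n = 2170: C(2170, 9) = 2891746779868845075610510; 2891746779868845075610510 < 2910383045673370361328125? YES
  n = 2171: C(2171, 9) = 2903784578674959601827205; 2903784578674959601827205 < 2910383045673370361328125? YES
  n = 2172: C(2172, 9) = 2915866900084148060642020; 2915866900084148060642020 < 2910383045673370361328125? NO
The largest n with C(n, 9) < 2910383045673370361328125 is n = 2171 (where E[X] = 580756915734991920365441/582076609134674072265625 ≈ 0.9977328). Hence R_5(9) > 2171, i.e. R_5(9) ≥ 2172.

Largest n = 2171; hence R_5(9) > 2171.


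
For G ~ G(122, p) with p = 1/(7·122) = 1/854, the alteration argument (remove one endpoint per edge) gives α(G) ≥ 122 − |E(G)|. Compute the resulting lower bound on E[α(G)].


E[|E(G)|] = C(122, 2)·p = 7381 · (1/854) = 121/14.
E[α(G)] ≥ n − E[|E(G)|] = 122 − 121/14 = 1587/14.
Numerically: ≈ 113.357.
(This is only a lower bound; the true E[α(G)] may be larger.)

E[α(G)] ≥ 1587/14 ≈ 113.357.


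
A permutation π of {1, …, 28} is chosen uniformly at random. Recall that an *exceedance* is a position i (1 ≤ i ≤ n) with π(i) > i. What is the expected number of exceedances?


Write X = Σ_{i=1}^{28} X_i, where X_i = 1_{π(i) > i}.
For each fixed i, π(i) is uniform over {1, …, 28} (marginal of a uniform permutation), so P[π(i) > i] = (n − i)/n. Summing: Σ_{i=1}^{28} (n − i)/n = (0 + 1 + … + 27)/28 = 28(28 − 1)/(2·28) = (28 − 1)/2.
Hence E[X] = Σ_{i=1}^{28} (28 − i)/28 = 27/2 ≈ 13.50000.

E[X] = 27/2 = 13.50000.


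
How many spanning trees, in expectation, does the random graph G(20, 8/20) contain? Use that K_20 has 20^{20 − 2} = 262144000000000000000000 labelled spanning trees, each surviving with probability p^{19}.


K_20 has 20^{20 − 2} = 262144000000000000000000 labelled spanning trees.
For each such spanning tree H, let X_H = 1 if all 19 edges of H are present in G. Then P[X_H = 1] = p^{19} = (2/5)^{19} = 524288/19073486328125.
By linearity of expectation: E[X] = Σ_H E[X_H] = 262144000000000000000000 · p^{19} = 262144000000000000000000 · 524288/19073486328125 = 36028797018963968/5.
Numerically: E[X] ≈ 7.206e+15.

E[X] = 262144000000000000000000 · (2/5)^{19} = 36028797018963968/5 ≈ 7.206e+15.


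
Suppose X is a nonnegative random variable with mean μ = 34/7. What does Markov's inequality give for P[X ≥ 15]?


μ = E[X] = 34/7, a = 15.
Markov: P[X ≥ 15] ≤ μ/a = (34/7)/15 = 34/105.
Numerically: ≈ 0.323810.
(Since a = 15 > μ = 4.857143, the bound 34/105 is < 1 and informative.)

P[X ≥ 15] ≤ 34/105 ≈ 0.323810.


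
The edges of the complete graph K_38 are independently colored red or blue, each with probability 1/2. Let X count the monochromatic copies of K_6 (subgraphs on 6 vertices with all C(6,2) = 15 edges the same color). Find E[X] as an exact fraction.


Let X = Σ_S X_S over the C(38, 6) = 2760681 subsets S of size 6, where X_S = 1 if the K_6 on S is monochromatic.
For a fixed S, the K_6 on S has C(6, 2) = 15 edges. P[all 15 edges red] = (1/2)^15, and likewise for blue, so P[monochromatic] = 2·(1/2)^15 = 2^{1 − 15} = 1/16384.
By linearity of expectation: E[X] = C(38, 6) · 2^{1 − 15} = 2760681 · 1/16384 = 2760681/16384.
Numerically: E[X] ≈ 168.498596.

E[X] = C(38,6)·2^(1−C(6,2)) = 2760681/16384 ≈ 168.498596.


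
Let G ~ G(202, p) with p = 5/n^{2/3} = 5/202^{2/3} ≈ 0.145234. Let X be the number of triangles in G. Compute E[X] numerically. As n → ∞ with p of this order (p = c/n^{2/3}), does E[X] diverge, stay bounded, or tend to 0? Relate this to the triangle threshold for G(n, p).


Number of potential triangles: C(202, 3) = 1353400.
Each occurs with probability p³ ≈ (0.145234)³ ≈ 3.06342515e-03.
By linearity: E[X] = C(202, 3)·p³ ≈ 1353400 · 3.06342515e-03 ≈ 4146.039604.
Since α = 2/3 < 1, p = c/n^{2/3} ≫ 1/n is above the triangle threshold p ~ 1/n. Asymptotically E[X] ~ (c³/6)·n^{3(1−α)} = (5³/6)·n^{1} → ∞; triangles are abundant w.h.p.

E[X] ≈ 4146.039604; in regime p = Θ(1/n^{2/3}) E[X] diverges (above the triangle threshold p ~ 1/n).


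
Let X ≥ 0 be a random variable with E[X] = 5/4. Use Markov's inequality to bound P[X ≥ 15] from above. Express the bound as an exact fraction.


μ = E[X] = 5/4, a = 15.
Markov: P[X ≥ 15] ≤ μ/a = (5/4)/15 = 1/12.
Numerically: ≈ 0.0833.
(Since a = 15 > μ = 1.2500, the bound 1/12 is < 1 and informative.)

P[X ≥ 15] ≤ 1/12 ≈ 0.0833.


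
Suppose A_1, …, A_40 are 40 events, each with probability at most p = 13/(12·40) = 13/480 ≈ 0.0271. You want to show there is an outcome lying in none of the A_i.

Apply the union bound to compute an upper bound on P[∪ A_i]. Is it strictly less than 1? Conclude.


Union bound: P[∪_{i=1}^{40} A_i] ≤ Σ_i P[A_i] ≤ 40·p = 40·(13/480) = 13/12.
Numerically: 13/12 ≈ 1.0833.
Is 13/12 < 1? NO.
Since the bound 13/12 is ≥ 1, the union bound is uninformative here; it does NOT by itself certify existence.

40·p = 13/12 ≈ 1.0833; existence NOT certified by the union bound.


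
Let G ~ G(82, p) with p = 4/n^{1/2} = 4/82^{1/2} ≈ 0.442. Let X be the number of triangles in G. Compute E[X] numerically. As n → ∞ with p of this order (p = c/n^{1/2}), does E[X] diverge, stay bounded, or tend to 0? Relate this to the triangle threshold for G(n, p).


Number of potential triangles: C(82, 3) = 88560.
Each occurs with probability p³ ≈ (0.442)³ ≈ 8.61905e-02.
By linearity: E[X] = C(82, 3)·p³ ≈ 88560 · 8.61905e-02 ≈ 7633.027.
Since α = 1/2 < 1, p = c/n^{1/2} ≫ 1/n is above the triangle threshold p ~ 1/n. Asymptotically E[X] ~ (c³/6)·n^{3(1−α)} = (4³/6)·n^{1.5} → ∞; triangles are abundant w.h.p.

E[X] ≈ 7633.027; in regime p = Θ(1/n^{1/2}) E[X] diverges (above the triangle threshold p ~ 1/n).


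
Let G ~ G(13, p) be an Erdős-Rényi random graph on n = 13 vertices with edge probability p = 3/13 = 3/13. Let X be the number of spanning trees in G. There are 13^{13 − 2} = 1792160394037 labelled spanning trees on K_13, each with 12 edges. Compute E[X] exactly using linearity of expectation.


K_13 has 13^{13 − 2} = 1792160394037 labelled spanning trees.
For each such spanning tree H, let X_H = 1 if all 12 edges of H are present in G. Then P[X_H = 1] = p^{12} = (3/13)^{12} = 531441/23298085122481.
By linearity: E[X] = Σ_H E[X_H] = 1792160394037 · p^{12} = 1792160394037 · 531441/23298085122481 = 531441/13.
Numerically: E[X] ≈ 4.09e+04.

E[X] = 1792160394037 · (3/13)^{12} = 531441/13 ≈ 4.09e+04.


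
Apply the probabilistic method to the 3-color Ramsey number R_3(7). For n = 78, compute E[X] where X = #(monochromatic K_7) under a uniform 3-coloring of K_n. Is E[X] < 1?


E[X] = C(78, 7) · 3^{1 − 21} = 2641902120 · 3^{−20} = 2641902120/3486784401.
As a reduced fraction: E[X] = 293544680/387420489 ≈ 0.757690.
Is E[X] < 1? YES.
Since E[X] < 1, there exists a 3-coloring of K_{78} with no monochromatic K_7; hence R_3(7) > 78.

E[X] = 293544680/387420489 ≈ 0.757690; E[X] < 1, so R_3(7) > 78.


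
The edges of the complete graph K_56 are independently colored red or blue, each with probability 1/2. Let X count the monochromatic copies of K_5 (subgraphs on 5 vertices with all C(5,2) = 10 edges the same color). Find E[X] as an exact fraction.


Let X = Σ_S X_S over the C(56, 5) = 3819816 subsets S of size 5, where X_S = 1 if the K_5 on S is monochromatic.
For a fixed S, the K_5 on S has C(5, 2) = 10 edges. P[all 10 edges red] = (1/2)^10, and likewise for blue, so P[monochromatic] = 2·(1/2)^10 = 2^{1 − 10} = 1/512.
Summing: E[X] = C(56, 5) · 2^{1 − 10} = 3819816 · 1/512 = 477477/64.
Numerically: E[X] ≈ 7460.578125.

E[X] = C(56,5)·2^(1−C(5,2)) = 477477/64 ≈ 7460.578125.


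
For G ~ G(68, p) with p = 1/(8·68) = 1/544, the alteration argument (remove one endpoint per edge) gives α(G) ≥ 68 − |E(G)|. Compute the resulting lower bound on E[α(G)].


E[|E(G)|] = C(68, 2)·p = 2278 · (1/544) = 67/16.
E[α(G)] ≥ n − E[|E(G)|] = 68 − 67/16 = 1021/16.
Numerically: ≈ 63.812500.
(This is only a lower bound; the true E[α(G)] may be larger.)

E[α(G)] ≥ 1021/16 ≈ 63.812500.


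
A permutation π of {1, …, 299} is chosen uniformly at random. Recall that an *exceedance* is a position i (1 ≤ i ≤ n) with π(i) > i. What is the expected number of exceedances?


Write X = Σ_{i=1}^{299} X_i, where X_i = 1_{π(i) > i}.
For each fixed i, π(i) is uniform over {1, …, 299} (marginal of a uniform permutation), so P[π(i) > i] = (n − i)/n. Summing: Σ_{i=1}^{299} (n − i)/n = (0 + 1 + … + 298)/299 = 299(299 − 1)/(2·299) = (299 − 1)/2.
Hence E[X] = Σ_{i=1}^{299} (299 − i)/299 = 149 ≈ 149.000.

E[X] = 149 = 149.000.


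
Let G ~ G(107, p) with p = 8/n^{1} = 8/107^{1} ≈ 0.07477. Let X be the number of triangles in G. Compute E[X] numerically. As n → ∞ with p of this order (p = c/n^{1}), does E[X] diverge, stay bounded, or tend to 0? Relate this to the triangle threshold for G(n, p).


Number of potential triangles: C(107, 3) = 198485.
Each occurs with probability p³ ≈ (0.07477)³ ≈ 4.179445e-04.
By linearity: E[X] = C(107, 3)·p³ ≈ 198485 · 4.179445e-04 ≈ 82.9557.
Here α = 1, so p = 8/n is exactly at the triangle threshold p ~ 1/n. Asymptotically E[X] → c³/6 = 8³/6 = 256/3 ≈ 85.3333, a bounded constant. In this regime the triangle count is asymptotically Poisson(c³/6).

E[X] ≈ 82.9557; in regime p = Θ(1/n^{1}) E[X] stays bounded (at the triangle threshold p ~ 1/n).


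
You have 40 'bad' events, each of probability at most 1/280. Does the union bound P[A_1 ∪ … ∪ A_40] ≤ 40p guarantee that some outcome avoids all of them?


Union bound: P[∪_{i=1}^{40} A_i] ≤ Σ_i P[A_i] ≤ 40·p = 40·(1/280) = 1/7.
Numerically: 1/7 ≈ 0.142857.
Is 1/7 < 1? YES.
Since P[∪ A_i] ≤ 1/7 < 1, the complement has P[∩ A_i^c] ≥ 1 − 1/7 = 6/7 > 0, so some outcome avoids every A_i.

40·p = 1/7 ≈ 0.142857; existence CERTIFIED by the union bound.


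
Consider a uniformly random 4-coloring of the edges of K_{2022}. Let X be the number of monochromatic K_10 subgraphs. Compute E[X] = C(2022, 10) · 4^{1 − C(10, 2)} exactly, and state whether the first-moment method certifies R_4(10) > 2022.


E[X] = C(2022, 10) · 4^{1 − 45} = 307870445231474093395937796 · 4^{−44} = 307870445231474093395937796/309485009821345068724781056.
As a reduced fraction: E[X] = 76967611307868523348984449/77371252455336267181195264 ≈ 0.995.
Is E[X] < 1? YES.
Since E[X] < 1, there exists a 4-coloring of K_{2022} with no monochromatic K_10; hence R_4(10) > 2022.

E[X] = 76967611307868523348984449/77371252455336267181195264 ≈ 0.995; E[X] < 1, so R_4(10) > 2022.


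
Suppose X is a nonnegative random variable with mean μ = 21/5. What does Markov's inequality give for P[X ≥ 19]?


μ = E[X] = 21/5, a = 19.
Markov: P[X ≥ 19] ≤ μ/a = (21/5)/19 = 21/95.
Numerically: ≈ 0.221.
(Since a = 19 > μ = 4.200, the bound 21/95 is < 1 and informative.)

P[X ≥ 19] ≤ 21/95 ≈ 0.221.


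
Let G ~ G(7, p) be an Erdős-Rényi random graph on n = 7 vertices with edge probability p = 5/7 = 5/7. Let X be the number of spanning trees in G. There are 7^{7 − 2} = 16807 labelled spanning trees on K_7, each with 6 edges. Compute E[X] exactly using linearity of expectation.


K_7 has 7^{7 − 2} = 16807 labelled spanning trees.
For each such spanning tree H, let X_H = 1 if all 6 edges of H are present in G. Then P[X_H = 1] = p^{6} = (5/7)^{6} = 15625/117649.
By linearity: E[X] = Σ_H E[X_H] = 16807 · p^{6} = 16807 · 15625/117649 = 15625/7.
Numerically: E[X] ≈ 2232.14.

E[X] = 16807 · (5/7)^{6} = 15625/7 ≈ 2232.14.
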